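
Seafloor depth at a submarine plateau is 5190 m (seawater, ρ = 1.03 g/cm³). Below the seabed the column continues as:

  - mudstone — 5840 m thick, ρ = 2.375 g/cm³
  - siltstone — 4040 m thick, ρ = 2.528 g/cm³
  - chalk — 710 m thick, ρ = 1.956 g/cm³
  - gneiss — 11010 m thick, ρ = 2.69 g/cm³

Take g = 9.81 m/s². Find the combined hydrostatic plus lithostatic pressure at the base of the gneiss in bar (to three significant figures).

seawater: 1030 kg/m³ × 9.81 m/s² × 5190 m = 5.244×10^7 Pa = 524.4 bar
mudstone: 2375 kg/m³ × 9.81 m/s² × 5840 m = 1.361×10^8 Pa = 1361 bar
siltstone: 2528 kg/m³ × 9.81 m/s² × 4040 m = 1.002×10^8 Pa = 1002 bar
chalk: 1956 kg/m³ × 9.81 m/s² × 710 m = 1.362×10^7 Pa = 136.2 bar
gneiss: 2690 kg/m³ × 9.81 m/s² × 11010 m = 2.905×10^8 Pa = 2905 bar
Total = 524.4 + 1361 + 1002 + 136.2 + 2905 = 5928.6 bar

5930 bar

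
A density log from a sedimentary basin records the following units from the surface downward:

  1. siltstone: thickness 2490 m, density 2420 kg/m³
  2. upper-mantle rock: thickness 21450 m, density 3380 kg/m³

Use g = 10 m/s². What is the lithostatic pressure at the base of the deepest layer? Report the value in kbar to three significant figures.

7.85 kbar

siltstone: 2420 kg/m³ × 10 m/s² × 2490 m = 6.026×10^7 Pa = 0.6026 kbar
upper-mantle rock: 3380 kg/m³ × 10 m/s² × 21450 m = 7.250×10^8 Pa = 7.250 kbar
Total = 0.6026 + 7.250 = 7.8527 kbar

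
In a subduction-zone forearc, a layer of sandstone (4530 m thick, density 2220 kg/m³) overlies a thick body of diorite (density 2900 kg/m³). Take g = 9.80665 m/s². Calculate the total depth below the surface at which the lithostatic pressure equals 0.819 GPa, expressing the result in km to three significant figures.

Pressure at base of upper layers: 2220×9.80665×4530 = 9.862×10^7 Pa = 0.09862 GPa
Remaining pressure to be supplied by diorite: 8.190×10^8 − 9.862×10^7 = 7.204×10^8 Pa
Additional depth in diorite = 7.204×10^8 Pa / (2900 kg/m³ × 9.80665 m/s²) = 25330 m
Total depth = 4530 m + 25330 m = 29860 m
= 29.860 km

29.9 km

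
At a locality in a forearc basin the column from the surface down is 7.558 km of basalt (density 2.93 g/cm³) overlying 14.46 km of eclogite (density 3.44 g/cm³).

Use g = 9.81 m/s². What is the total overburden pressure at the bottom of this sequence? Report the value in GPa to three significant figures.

0.705 GPa

basalt: 2930 kg/m³ × 9.81 m/s² × 7558 m = 2.172×10^8 Pa = 0.2172 GPa
eclogite: 3440 kg/m³ × 9.81 m/s² × 14460 m = 4.880×10^8 Pa = 0.4880 GPa
Total = 0.2172 + 0.4880 = 0.70521 GPa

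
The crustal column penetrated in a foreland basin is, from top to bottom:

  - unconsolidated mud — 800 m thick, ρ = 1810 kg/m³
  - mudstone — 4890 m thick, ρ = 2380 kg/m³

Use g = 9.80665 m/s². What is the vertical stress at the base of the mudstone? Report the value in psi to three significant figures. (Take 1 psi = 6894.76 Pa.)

unconsolidated mud: 1810 kg/m³ × 9.80665 m/s² × 800 m = 1.420×10^7 Pa = 2060 psi
mudstone: 2380 kg/m³ × 9.80665 m/s² × 4890 m = 1.141×10^8 Pa = 16553 psi
Total = 2060 + 16553 = 18613 psi

18600 psi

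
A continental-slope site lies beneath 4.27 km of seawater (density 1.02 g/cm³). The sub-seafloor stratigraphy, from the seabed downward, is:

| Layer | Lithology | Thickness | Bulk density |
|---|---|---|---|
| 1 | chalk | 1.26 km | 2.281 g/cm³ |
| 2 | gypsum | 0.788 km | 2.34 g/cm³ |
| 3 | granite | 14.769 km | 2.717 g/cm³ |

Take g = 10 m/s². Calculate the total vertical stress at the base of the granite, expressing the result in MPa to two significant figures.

490 MPa

seawater: 1020 kg/m³ × 10 m/s² × 4270 m = 4.355×10^7 Pa = 43.55 MPa
chalk: 2281 kg/m³ × 10 m/s² × 1260 m = 2.874×10^7 Pa = 28.74 MPa
gypsum: 2340 kg/m³ × 10 m/s² × 788 m = 1.844×10^7 Pa = 18.44 MPa
granite: 2717 kg/m³ × 10 m/s² × 14769 m = 4.013×10^8 Pa = 401.3 MPa
Total = 43.55 + 28.74 + 18.44 + 401.3 = 492.01 MPa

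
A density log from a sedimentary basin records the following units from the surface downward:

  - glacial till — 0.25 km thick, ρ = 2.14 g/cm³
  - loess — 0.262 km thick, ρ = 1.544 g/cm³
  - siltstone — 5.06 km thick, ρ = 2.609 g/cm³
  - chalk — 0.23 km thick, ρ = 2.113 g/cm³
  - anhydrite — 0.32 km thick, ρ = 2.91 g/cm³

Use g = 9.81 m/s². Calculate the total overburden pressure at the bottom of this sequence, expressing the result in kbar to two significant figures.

glacial till: 2140 kg/m³ × 9.81 m/s² × 250 m = 5.248×10^6 Pa = 0.05248 kbar
loess: 1544 kg/m³ × 9.81 m/s² × 262 m = 3.968×10^6 Pa = 0.03968 kbar
siltstone: 2609 kg/m³ × 9.81 m/s² × 5060 m = 1.295×10^8 Pa = 1.295 kbar
chalk: 2113 kg/m³ × 9.81 m/s² × 230 m = 4.768×10^6 Pa = 0.04768 kbar
anhydrite: 2910 kg/m³ × 9.81 m/s² × 320 m = 9.135×10^6 Pa = 0.09135 kbar
Total = 0.05248 + 0.03968 + 1.295 + 0.04768 + 0.09135 = 1.5263 kbar

1.5 kbar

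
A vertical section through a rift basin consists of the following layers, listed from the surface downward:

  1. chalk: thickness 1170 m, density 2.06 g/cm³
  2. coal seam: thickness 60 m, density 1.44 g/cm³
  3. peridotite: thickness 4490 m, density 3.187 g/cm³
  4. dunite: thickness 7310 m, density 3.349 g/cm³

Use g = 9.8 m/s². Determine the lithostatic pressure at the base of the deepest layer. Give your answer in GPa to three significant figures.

0.405 GPa

chalk: 2060 kg/m³ × 9.8 m/s² × 1170 m = 2.362×10^7 Pa = 0.02362 GPa
coal seam: 1440 kg/m³ × 9.8 m/s² × 60 m = 8.467×10^5 Pa = 8.467×10^-4 GPa
peridotite: 3187 kg/m³ × 9.8 m/s² × 4490 m = 1.402×10^8 Pa = 0.1402 GPa
dunite: 3349 kg/m³ × 9.8 m/s² × 7310 m = 2.399×10^8 Pa = 0.2399 GPa
Total = 0.02362 + 8.467×10^-4 + 0.1402 + 0.2399 = 0.40462 GPa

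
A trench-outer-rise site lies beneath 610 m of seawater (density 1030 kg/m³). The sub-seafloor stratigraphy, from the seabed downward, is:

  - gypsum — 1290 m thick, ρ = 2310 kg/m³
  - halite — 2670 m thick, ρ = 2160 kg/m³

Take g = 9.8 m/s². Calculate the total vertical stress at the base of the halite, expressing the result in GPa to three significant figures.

0.0919 GPa

seawater: 1030 kg/m³ × 9.8 m/s² × 610 m = 6.157×10^6 Pa = 6.157×10^-3 GPa
gypsum: 2310 kg/m³ × 9.8 m/s² × 1290 m = 2.920×10^7 Pa = 0.02920 GPa
halite: 2160 kg/m³ × 9.8 m/s² × 2670 m = 5.652×10^7 Pa = 0.05652 GPa
Total = 6.157×10^-3 + 0.02920 + 0.05652 = 0.091879 GPa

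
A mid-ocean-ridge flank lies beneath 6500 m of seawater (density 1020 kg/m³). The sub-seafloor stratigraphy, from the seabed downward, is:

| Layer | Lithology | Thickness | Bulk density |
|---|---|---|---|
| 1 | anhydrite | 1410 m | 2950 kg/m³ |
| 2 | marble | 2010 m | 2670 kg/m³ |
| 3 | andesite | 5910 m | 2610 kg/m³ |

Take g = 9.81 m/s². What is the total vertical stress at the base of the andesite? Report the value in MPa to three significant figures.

310 MPa

seawater: 1020 kg/m³ × 9.81 m/s² × 6500 m = 6.504×10^7 Pa = 65.04 MPa
anhydrite: 2950 kg/m³ × 9.81 m/s² × 1410 m = 4.080×10^7 Pa = 40.80 MPa
marble: 2670 kg/m³ × 9.81 m/s² × 2010 m = 5.265×10^7 Pa = 52.65 MPa
andesite: 2610 kg/m³ × 9.81 m/s² × 5910 m = 1.513×10^8 Pa = 151.3 MPa
Total = 65.04 + 40.80 + 52.65 + 151.3 = 309.81 MPa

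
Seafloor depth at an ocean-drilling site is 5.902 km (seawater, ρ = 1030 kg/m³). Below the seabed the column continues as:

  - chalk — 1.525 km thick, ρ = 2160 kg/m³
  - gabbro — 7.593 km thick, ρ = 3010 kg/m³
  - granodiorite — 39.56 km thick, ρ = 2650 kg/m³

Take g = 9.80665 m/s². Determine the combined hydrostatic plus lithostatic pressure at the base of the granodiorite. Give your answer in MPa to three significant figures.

seawater: 1030 kg/m³ × 9.80665 m/s² × 5902 m = 5.962×10^7 Pa = 59.62 MPa
chalk: 2160 kg/m³ × 9.80665 m/s² × 1525 m = 3.230×10^7 Pa = 32.30 MPa
gabbro: 3010 kg/m³ × 9.80665 m/s² × 7593 m = 2.241×10^8 Pa = 224.1 MPa
granodiorite: 2650 kg/m³ × 9.80665 m/s² × 39560 m = 1.028×10^9 Pa = 1028 MPa
Total = 59.62 + 32.30 + 224.1 + 1028 = 1344.1 MPa

1340 MPa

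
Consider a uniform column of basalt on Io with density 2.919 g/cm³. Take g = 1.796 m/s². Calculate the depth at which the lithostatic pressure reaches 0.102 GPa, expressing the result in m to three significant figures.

h = P/(ρg) = 0.102 GPa / (2919 kg/m³ × 1.796 m/s²) = 1.020×10^8 Pa / 5242.5 Pa/m = 19456 m

19500 m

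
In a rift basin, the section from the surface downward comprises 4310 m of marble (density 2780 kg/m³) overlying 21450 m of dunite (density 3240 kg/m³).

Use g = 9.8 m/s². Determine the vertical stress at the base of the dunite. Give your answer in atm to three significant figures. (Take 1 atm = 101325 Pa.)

marble: 2780 kg/m³ × 9.8 m/s² × 4310 m = 1.174×10^8 Pa = 1159 atm
dunite: 3240 kg/m³ × 9.8 m/s² × 21450 m = 6.811×10^8 Pa = 6722 atm
Total = 1159 + 6722 = 7880.6 atm

7880 atm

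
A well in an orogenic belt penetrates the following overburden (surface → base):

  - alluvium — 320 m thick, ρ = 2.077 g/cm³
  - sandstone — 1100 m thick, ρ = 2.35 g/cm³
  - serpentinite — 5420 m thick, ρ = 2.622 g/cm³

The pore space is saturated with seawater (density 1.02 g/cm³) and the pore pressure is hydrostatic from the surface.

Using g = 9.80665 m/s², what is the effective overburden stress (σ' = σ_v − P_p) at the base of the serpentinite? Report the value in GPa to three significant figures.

0.103 GPa

Overburden (lithostatic) stress σ_v:
alluvium: 2077 kg/m³ × 9.80665 m/s² × 320 m = 6.518×10^6 Pa = 6.518 MPa
sandstone: 2350 kg/m³ × 9.80665 m/s² × 1100 m = 2.535×10^7 Pa = 25.35 MPa
serpentinite: 2622 kg/m³ × 9.80665 m/s² × 5420 m = 1.394×10^8 Pa = 139.4 MPa
Total = 6.518 + 25.35 + 139.4 = 171.23 MPa
Pore pressure P_p = 1020 kg/m³ × 9.80665 m/s² × 6840 m = 6.842×10^7 Pa = 68.42 MPa
Effective stress σ' = σ_v − P_p = 171.2 − 68.42 = 102.81 MPa = 0.10281 GPa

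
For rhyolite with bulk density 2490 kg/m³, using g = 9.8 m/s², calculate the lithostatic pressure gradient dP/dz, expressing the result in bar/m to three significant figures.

0.244 bar/m

dP/dz = ρg = 2490 kg/m³ × 9.8 m/s² = 24402 Pa/m
= 24402 Pa/m × (1 bar/m / 1.0000×10^5 Pa/m) = 0.24402 bar/m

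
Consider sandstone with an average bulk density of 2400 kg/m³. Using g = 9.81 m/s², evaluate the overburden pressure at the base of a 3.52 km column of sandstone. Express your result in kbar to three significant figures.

0.829 kbar

sandstone: 2400 kg/m³ × 9.81 m/s² × 3520 m = 8.287×10^7 Pa = 0.8287 kbar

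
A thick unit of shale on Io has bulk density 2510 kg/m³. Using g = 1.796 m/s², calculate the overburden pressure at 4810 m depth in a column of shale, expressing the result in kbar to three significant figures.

0.217 kbar

shale: 2510 kg/m³ × 1.796 m/s² × 4810 m = 2.168×10^7 Pa = 0.2168 kbar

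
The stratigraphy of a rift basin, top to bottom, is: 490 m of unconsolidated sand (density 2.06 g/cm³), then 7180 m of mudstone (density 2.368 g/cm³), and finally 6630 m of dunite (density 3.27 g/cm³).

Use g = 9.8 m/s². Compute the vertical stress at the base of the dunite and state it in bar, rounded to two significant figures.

3900 bar

unconsolidated sand: 2060 kg/m³ × 9.8 m/s² × 490 m = 9.892×10^6 Pa = 98.92 bar
mudstone: 2368 kg/m³ × 9.8 m/s² × 7180 m = 1.666×10^8 Pa = 1666 bar
dunite: 3270 kg/m³ × 9.8 m/s² × 6630 m = 2.125×10^8 Pa = 2125 bar
Total = 98.92 + 1666 + 2125 = 3889.8 bar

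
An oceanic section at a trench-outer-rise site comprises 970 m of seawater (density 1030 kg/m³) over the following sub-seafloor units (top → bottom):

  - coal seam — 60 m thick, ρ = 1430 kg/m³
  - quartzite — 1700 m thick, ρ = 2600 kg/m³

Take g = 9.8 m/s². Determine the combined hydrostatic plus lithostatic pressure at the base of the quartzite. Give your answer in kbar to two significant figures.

seawater: 1030 kg/m³ × 9.8 m/s² × 970 m = 9.791×10^6 Pa = 0.09791 kbar
coal seam: 1430 kg/m³ × 9.8 m/s² × 60 m = 8.408×10^5 Pa = 8.408×10^-3 kbar
quartzite: 2600 kg/m³ × 9.8 m/s² × 1700 m = 4.332×10^7 Pa = 0.4332 kbar
Total = 0.09791 + 8.408×10^-3 + 0.4332 = 0.53948 kbar

0.54 kbar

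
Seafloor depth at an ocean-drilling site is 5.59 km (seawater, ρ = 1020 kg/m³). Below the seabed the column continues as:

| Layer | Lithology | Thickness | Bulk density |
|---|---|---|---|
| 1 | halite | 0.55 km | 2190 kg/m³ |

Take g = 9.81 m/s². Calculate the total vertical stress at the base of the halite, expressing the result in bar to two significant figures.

seawater: 1020 kg/m³ × 9.81 m/s² × 5590 m = 5.593×10^7 Pa = 559.3 bar
halite: 2190 kg/m³ × 9.81 m/s² × 550 m = 1.182×10^7 Pa = 118.2 bar
Total = 559.3 + 118.2 = 677.51 bar

680 bar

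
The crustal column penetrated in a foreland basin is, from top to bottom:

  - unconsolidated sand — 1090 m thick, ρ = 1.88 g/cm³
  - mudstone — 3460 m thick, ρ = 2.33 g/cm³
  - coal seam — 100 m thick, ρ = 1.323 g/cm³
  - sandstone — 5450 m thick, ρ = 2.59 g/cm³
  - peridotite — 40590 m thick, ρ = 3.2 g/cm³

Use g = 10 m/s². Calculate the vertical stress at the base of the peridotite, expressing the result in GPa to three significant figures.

unconsolidated sand: 1880 kg/m³ × 10 m/s² × 1090 m = 2.049×10^7 Pa = 0.02049 GPa
mudstone: 2330 kg/m³ × 10 m/s² × 3460 m = 8.062×10^7 Pa = 0.08062 GPa
coal seam: 1323 kg/m³ × 10 m/s² × 100 m = 1.323×10^6 Pa = 1.323×10^-3 GPa
sandstone: 2590 kg/m³ × 10 m/s² × 5450 m = 1.412×10^8 Pa = 0.1412 GPa
peridotite: 3200 kg/m³ × 10 m/s² × 40590 m = 1.299×10^9 Pa = 1.299 GPa
Total = 0.02049 + 0.08062 + 1.323×10^-3 + 0.1412 + 1.299 = 1.5425 GPa

1.54 GPa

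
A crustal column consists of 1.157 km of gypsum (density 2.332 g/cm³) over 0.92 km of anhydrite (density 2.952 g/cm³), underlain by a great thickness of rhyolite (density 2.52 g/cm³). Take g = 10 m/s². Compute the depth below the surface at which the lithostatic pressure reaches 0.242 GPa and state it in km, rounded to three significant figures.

9.53 km

Pressure at base of upper layers: 2332×10×1157 + 2952×10×920 = 5.414×10^7 Pa = 0.05414 GPa
Remaining pressure to be supplied by rhyolite: 2.420×10^8 − 5.414×10^7 = 1.879×10^8 Pa
Additional depth in rhyolite = 1.879×10^8 Pa / (2520 kg/m³ × 10 m/s²) = 7454.8 m
Total depth = 2077 m + 7454.8 m = 9531.8 m
= 9.5318 km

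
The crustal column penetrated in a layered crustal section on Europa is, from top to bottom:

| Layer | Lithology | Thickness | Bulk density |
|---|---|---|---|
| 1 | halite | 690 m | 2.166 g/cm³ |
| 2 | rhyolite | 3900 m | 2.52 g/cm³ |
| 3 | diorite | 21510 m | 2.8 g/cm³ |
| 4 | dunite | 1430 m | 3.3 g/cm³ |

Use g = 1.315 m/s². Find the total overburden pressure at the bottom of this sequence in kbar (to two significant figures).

halite: 2166 kg/m³ × 1.315 m/s² × 690 m = 1.965×10^6 Pa = 0.01965 kbar
rhyolite: 2520 kg/m³ × 1.315 m/s² × 3900 m = 1.292×10^7 Pa = 0.1292 kbar
diorite: 2800 kg/m³ × 1.315 m/s² × 21510 m = 7.920×10^7 Pa = 0.7920 kbar
dunite: 3300 kg/m³ × 1.315 m/s² × 1430 m = 6.205×10^6 Pa = 0.06205 kbar
Total = 0.01965 + 0.1292 + 0.7920 + 0.06205 = 1.0029 kbar

1.0 kbar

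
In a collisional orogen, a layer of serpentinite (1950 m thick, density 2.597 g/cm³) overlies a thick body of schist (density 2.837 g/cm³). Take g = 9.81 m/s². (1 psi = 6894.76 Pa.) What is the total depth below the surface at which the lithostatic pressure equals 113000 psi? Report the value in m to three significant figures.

Pressure at base of upper layers: 2597×9.81×1950 = 4.968×10^7 Pa = 7205 psi
Remaining pressure to be supplied by schist: 7.791×10^8 − 4.968×10^7 = 7.294×10^8 Pa
Additional depth in schist = 7.294×10^8 Pa / (2837 kg/m³ × 9.81 m/s²) = 26209 m
Total depth = 1950 m + 26209 m = 28159 m

28200 m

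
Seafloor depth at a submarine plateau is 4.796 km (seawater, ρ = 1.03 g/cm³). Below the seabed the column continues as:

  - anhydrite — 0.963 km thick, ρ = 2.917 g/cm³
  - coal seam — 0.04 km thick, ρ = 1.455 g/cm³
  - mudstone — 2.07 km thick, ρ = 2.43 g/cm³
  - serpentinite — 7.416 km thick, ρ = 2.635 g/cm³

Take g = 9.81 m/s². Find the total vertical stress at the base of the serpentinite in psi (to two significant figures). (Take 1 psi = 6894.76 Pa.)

seawater: 1030 kg/m³ × 9.81 m/s² × 4796 m = 4.846×10^7 Pa = 7029 psi
anhydrite: 2917 kg/m³ × 9.81 m/s² × 963 m = 2.756×10^7 Pa = 3997 psi
coal seam: 1455 kg/m³ × 9.81 m/s² × 40 m = 5.709×10^5 Pa = 82.81 psi
mudstone: 2430 kg/m³ × 9.81 m/s² × 2070 m = 4.935×10^7 Pa = 7157 psi
serpentinite: 2635 kg/m³ × 9.81 m/s² × 7416 m = 1.917×10^8 Pa = 27804 psi
Total = 7029 + 3997 + 82.81 + 7157 + 27804 = 46069 psi

46000 psi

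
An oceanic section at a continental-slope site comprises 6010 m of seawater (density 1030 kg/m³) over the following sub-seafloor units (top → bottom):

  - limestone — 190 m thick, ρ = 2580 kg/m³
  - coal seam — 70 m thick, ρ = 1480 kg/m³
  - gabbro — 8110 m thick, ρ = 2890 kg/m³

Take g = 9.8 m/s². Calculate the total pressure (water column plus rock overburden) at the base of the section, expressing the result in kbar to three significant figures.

seawater: 1030 kg/m³ × 9.8 m/s² × 6010 m = 6.066×10^7 Pa = 0.6066 kbar
limestone: 2580 kg/m³ × 9.8 m/s² × 190 m = 4.804×10^6 Pa = 0.04804 kbar
coal seam: 1480 kg/m³ × 9.8 m/s² × 70 m = 1.015×10^6 Pa = 0.01015 kbar
gabbro: 2890 kg/m³ × 9.8 m/s² × 8110 m = 2.297×10^8 Pa = 2.297 kbar
Total = 0.6066 + 0.04804 + 0.01015 + 2.297 = 2.9618 kbar

2.96 kbar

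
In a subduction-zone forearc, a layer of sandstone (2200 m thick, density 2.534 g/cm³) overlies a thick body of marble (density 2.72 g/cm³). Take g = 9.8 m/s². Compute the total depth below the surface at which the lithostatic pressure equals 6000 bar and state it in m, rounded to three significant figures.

Pressure at base of upper layers: 2534×9.8×2200 = 5.463×10^7 Pa = 546.3 bar
Remaining pressure to be supplied by marble: 6.000×10^8 − 5.463×10^7 = 5.454×10^8 Pa
Additional depth in marble = 5.454×10^8 Pa / (2720 kg/m³ × 9.8 m/s²) = 20459 m
Total depth = 2200 m + 20459 m = 22659 m

22700 m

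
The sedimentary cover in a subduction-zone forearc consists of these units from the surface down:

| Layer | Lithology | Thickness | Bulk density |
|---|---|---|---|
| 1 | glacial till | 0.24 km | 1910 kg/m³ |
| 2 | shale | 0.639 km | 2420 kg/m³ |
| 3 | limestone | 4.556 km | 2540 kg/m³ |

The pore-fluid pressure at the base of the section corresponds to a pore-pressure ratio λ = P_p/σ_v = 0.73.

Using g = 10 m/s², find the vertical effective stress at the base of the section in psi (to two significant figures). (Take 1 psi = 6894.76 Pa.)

5300 psi

Overburden (lithostatic) stress σ_v:
glacial till: 1910 kg/m³ × 10 m/s² × 240 m = 4.584×10^6 Pa = 4.584 MPa
shale: 2420 kg/m³ × 10 m/s² × 639 m = 1.546×10^7 Pa = 15.46 MPa
limestone: 2540 kg/m³ × 10 m/s² × 4556 m = 1.157×10^8 Pa = 115.7 MPa
Total = 4.584 + 15.46 + 115.7 = 135.77 MPa
Pore pressure P_p = λ·σ_v = 0.73 × 135.8 MPa = 99.11 MPa
Effective stress σ' = σ_v − P_p = 135.8 − 99.11 = 36.658 MPa = 5316.8 psi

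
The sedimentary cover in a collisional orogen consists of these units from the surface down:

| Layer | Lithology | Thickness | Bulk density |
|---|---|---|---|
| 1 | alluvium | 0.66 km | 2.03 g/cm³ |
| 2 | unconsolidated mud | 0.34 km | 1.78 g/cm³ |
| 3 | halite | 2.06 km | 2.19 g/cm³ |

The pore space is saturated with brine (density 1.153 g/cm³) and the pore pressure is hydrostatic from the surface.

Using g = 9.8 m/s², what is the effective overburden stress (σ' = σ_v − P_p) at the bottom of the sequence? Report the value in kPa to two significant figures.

29000 kPa

Overburden (lithostatic) stress σ_v:
alluvium: 2030 kg/m³ × 9.8 m/s² × 660 m = 1.313×10^7 Pa = 13.13 MPa
unconsolidated mud: 1780 kg/m³ × 9.8 m/s² × 340 m = 5.931×10^6 Pa = 5.931 MPa
halite: 2190 kg/m³ × 9.8 m/s² × 2060 m = 4.421×10^7 Pa = 44.21 MPa
Total = 13.13 + 5.931 + 44.21 = 63.273 MPa
Pore pressure P_p = 1153 kg/m³ × 9.8 m/s² × 3060 m = 3.458×10^7 Pa = 34.58 MPa
Effective stress σ' = σ_v − P_p = 63.27 − 34.58 = 28.697 MPa = 28697 kPa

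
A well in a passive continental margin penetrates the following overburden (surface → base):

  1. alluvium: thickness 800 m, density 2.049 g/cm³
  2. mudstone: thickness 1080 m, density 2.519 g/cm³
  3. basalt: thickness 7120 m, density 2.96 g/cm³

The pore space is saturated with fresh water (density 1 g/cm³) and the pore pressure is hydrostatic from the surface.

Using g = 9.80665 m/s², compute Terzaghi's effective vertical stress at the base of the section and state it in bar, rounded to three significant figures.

Overburden (lithostatic) stress σ_v:
alluvium: 2049 kg/m³ × 9.80665 m/s² × 800 m = 1.608×10^7 Pa = 16.08 MPa
mudstone: 2519 kg/m³ × 9.80665 m/s² × 1080 m = 2.668×10^7 Pa = 26.68 MPa
basalt: 2960 kg/m³ × 9.80665 m/s² × 7120 m = 2.067×10^8 Pa = 206.7 MPa
Total = 16.08 + 26.68 + 206.7 = 249.43 MPa
Pore pressure P_p = 1000 kg/m³ × 9.80665 m/s² × 9000 m = 8.826×10^7 Pa = 88.26 MPa
Effective stress σ' = σ_v − P_p = 249.4 − 88.26 = 161.17 MPa = 1611.7 bar

1610 bar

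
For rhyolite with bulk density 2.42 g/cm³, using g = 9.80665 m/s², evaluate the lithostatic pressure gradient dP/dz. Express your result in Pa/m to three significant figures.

dP/dz = ρg = 2420 kg/m³ × 9.80665 m/s² = 23732 Pa/m

23700 Pa/m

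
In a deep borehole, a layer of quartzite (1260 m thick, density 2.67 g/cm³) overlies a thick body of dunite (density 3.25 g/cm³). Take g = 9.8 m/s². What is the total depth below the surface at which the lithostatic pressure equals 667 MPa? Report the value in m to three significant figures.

21200 m

Pressure at base of upper layers: 2670×9.8×1260 = 3.297×10^7 Pa = 32.97 MPa
Remaining pressure to be supplied by dunite: 6.670×10^8 − 3.297×10^7 = 6.340×10^8 Pa
Additional depth in dunite = 6.340×10^8 Pa / (3250 kg/m³ × 9.8 m/s²) = 19907 m
Total depth = 1260 m + 19907 m = 21167 m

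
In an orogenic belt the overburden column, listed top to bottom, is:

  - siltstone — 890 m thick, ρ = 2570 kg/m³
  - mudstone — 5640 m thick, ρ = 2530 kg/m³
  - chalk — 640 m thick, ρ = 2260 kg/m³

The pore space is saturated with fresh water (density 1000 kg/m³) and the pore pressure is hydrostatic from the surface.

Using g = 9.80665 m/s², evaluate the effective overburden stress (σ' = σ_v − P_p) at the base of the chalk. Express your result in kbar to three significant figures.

1.06 kbar

Overburden (lithostatic) stress σ_v:
siltstone: 2570 kg/m³ × 9.80665 m/s² × 890 m = 2.243×10^7 Pa = 22.43 MPa
mudstone: 2530 kg/m³ × 9.80665 m/s² × 5640 m = 1.399×10^8 Pa = 139.9 MPa
chalk: 2260 kg/m³ × 9.80665 m/s² × 640 m = 1.418×10^7 Pa = 14.18 MPa
Total = 22.43 + 139.9 + 14.18 = 176.55 MPa
Pore pressure P_p = 1000 kg/m³ × 9.80665 m/s² × 7170 m = 7.031×10^7 Pa = 70.31 MPa
Effective stress σ' = σ_v − P_p = 176.5 − 70.31 = 106.23 MPa = 1.0623 kbar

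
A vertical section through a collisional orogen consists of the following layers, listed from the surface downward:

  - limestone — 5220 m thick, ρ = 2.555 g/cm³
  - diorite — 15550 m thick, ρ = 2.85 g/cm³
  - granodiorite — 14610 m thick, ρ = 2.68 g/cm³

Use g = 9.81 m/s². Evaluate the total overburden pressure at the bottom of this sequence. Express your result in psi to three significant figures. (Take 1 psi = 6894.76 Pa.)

138000 psi

limestone: 2555 kg/m³ × 9.81 m/s² × 5220 m = 1.308×10^8 Pa = 18976 psi
diorite: 2850 kg/m³ × 9.81 m/s² × 15550 m = 4.348×10^8 Pa = 63056 psi
granodiorite: 2680 kg/m³ × 9.81 m/s² × 14610 m = 3.841×10^8 Pa = 55710 psi
Total = 18976 + 63056 + 55710 = 1.3774×10^5 psi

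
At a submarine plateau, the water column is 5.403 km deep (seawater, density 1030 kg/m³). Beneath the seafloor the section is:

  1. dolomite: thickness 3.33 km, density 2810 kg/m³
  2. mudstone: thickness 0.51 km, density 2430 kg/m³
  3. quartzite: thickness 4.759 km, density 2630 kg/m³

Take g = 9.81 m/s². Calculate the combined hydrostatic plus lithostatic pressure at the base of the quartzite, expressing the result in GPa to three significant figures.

seawater: 1030 kg/m³ × 9.81 m/s² × 5403 m = 5.459×10^7 Pa = 0.05459 GPa
dolomite: 2810 kg/m³ × 9.81 m/s² × 3330 m = 9.180×10^7 Pa = 0.09180 GPa
mudstone: 2430 kg/m³ × 9.81 m/s² × 510 m = 1.216×10^7 Pa = 0.01216 GPa
quartzite: 2630 kg/m³ × 9.81 m/s² × 4759 m = 1.228×10^8 Pa = 0.1228 GPa
Total = 0.05459 + 0.09180 + 0.01216 + 0.1228 = 0.28133 GPa

0.281 GPa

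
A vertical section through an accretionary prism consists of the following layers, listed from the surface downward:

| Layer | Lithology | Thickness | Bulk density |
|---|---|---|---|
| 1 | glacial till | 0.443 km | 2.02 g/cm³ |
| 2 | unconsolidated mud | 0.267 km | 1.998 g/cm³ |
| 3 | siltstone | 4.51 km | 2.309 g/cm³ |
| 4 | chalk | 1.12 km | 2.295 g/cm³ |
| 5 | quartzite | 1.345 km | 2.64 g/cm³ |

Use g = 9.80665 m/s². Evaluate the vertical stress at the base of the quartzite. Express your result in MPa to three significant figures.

glacial till: 2020 kg/m³ × 9.80665 m/s² × 443 m = 8.776×10^6 Pa = 8.776 MPa
unconsolidated mud: 1998 kg/m³ × 9.80665 m/s² × 267 m = 5.232×10^6 Pa = 5.232 MPa
siltstone: 2309 kg/m³ × 9.80665 m/s² × 4510 m = 1.021×10^8 Pa = 102.1 MPa
chalk: 2295 kg/m³ × 9.80665 m/s² × 1120 m = 2.521×10^7 Pa = 25.21 MPa
quartzite: 2640 kg/m³ × 9.80665 m/s² × 1345 m = 3.482×10^7 Pa = 34.82 MPa
Total = 8.776 + 5.232 + 102.1 + 25.21 + 34.82 = 176.16 MPa

176 MPa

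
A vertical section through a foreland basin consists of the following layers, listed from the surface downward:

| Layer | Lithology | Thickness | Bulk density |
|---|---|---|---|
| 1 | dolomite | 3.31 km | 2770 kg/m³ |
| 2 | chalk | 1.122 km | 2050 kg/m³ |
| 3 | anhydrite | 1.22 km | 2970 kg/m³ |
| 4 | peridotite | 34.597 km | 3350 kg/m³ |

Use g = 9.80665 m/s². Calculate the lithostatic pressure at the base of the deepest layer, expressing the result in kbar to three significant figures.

12.8 kbar

dolomite: 2770 kg/m³ × 9.80665 m/s² × 3310 m = 8.991×10^7 Pa = 0.8991 kbar
chalk: 2050 kg/m³ × 9.80665 m/s² × 1122 m = 2.256×10^7 Pa = 0.2256 kbar
anhydrite: 2970 kg/m³ × 9.80665 m/s² × 1220 m = 3.553×10^7 Pa = 0.3553 kbar
peridotite: 3350 kg/m³ × 9.80665 m/s² × 34597 m = 1.137×10^9 Pa = 11.37 kbar
Total = 0.8991 + 0.2256 + 0.3553 + 11.37 = 12.846 kbar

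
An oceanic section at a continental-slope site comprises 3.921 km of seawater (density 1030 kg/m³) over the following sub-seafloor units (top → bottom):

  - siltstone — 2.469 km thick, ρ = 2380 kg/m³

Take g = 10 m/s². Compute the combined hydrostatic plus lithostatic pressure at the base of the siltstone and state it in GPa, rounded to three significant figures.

0.0991 GPa

seawater: 1030 kg/m³ × 10 m/s² × 3921 m = 4.039×10^7 Pa = 0.04039 GPa
siltstone: 2380 kg/m³ × 10 m/s² × 2469 m = 5.876×10^7 Pa = 0.05876 GPa
Total = 0.04039 + 0.05876 = 0.099149 GPa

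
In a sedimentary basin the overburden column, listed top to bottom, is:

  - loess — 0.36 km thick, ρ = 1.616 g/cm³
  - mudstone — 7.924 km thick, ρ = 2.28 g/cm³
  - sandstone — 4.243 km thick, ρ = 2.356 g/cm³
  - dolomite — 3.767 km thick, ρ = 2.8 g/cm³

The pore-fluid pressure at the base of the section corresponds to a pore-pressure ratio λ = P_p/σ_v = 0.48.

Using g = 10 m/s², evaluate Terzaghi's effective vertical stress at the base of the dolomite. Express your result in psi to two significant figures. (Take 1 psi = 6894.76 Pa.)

30000 psi

Overburden (lithostatic) stress σ_v:
loess: 1616 kg/m³ × 10 m/s² × 360 m = 5.818×10^6 Pa = 5.818 MPa
mudstone: 2280 kg/m³ × 10 m/s² × 7924 m = 1.807×10^8 Pa = 180.7 MPa
sandstone: 2356 kg/m³ × 10 m/s² × 4243 m = 9.997×10^7 Pa = 99.97 MPa
dolomite: 2800 kg/m³ × 10 m/s² × 3767 m = 1.055×10^8 Pa = 105.5 MPa
Total = 5.818 + 180.7 + 99.97 + 105.5 = 391.93 MPa
Pore pressure P_p = λ·σ_v = 0.48 × 391.9 MPa = 188.1 MPa
Effective stress σ' = σ_v − P_p = 391.9 − 188.1 = 203.80 MPa = 29559 psi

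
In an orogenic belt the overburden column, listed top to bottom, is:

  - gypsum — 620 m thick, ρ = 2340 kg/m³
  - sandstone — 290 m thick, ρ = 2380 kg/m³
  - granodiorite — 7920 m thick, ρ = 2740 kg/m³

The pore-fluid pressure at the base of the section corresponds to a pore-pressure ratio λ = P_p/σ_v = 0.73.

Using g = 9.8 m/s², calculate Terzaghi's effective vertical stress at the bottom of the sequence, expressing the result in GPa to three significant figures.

0.0631 GPa

Overburden (lithostatic) stress σ_v:
gypsum: 2340 kg/m³ × 9.8 m/s² × 620 m = 1.422×10^7 Pa = 14.22 MPa
sandstone: 2380 kg/m³ × 9.8 m/s² × 290 m = 6.764×10^6 Pa = 6.764 MPa
granodiorite: 2740 kg/m³ × 9.8 m/s² × 7920 m = 2.127×10^8 Pa = 212.7 MPa
Total = 14.22 + 6.764 + 212.7 = 233.65 MPa
Pore pressure P_p = λ·σ_v = 0.73 × 233.6 MPa = 170.6 MPa
Effective stress σ' = σ_v − P_p = 233.6 − 170.6 = 63.085 MPa = 0.063085 GPa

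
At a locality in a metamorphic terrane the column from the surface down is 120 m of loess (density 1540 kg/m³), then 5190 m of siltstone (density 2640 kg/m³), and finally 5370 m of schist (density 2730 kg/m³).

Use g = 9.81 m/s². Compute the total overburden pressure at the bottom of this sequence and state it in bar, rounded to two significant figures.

2800 bar

loess: 1540 kg/m³ × 9.81 m/s² × 120 m = 1.813×10^6 Pa = 18.13 bar
siltstone: 2640 kg/m³ × 9.81 m/s² × 5190 m = 1.344×10^8 Pa = 1344 bar
schist: 2730 kg/m³ × 9.81 m/s² × 5370 m = 1.438×10^8 Pa = 1438 bar
Total = 18.13 + 1344 + 1438 = 2800.4 bar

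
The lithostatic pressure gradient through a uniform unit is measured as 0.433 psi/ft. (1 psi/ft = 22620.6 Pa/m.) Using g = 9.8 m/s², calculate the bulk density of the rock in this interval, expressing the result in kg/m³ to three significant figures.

ρ = (dP/dz)/g = 0.433 psi/ft / 9.8 m/s² = 9794.7 Pa/m / 9.8 m/s² = 999.46 kg/m³

999 kg/m³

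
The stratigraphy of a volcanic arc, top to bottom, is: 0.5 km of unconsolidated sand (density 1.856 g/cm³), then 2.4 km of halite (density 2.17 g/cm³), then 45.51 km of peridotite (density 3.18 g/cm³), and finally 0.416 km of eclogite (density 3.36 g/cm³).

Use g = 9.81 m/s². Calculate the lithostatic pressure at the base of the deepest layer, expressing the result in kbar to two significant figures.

unconsolidated sand: 1856 kg/m³ × 9.81 m/s² × 500 m = 9.104×10^6 Pa = 0.09104 kbar
halite: 2170 kg/m³ × 9.81 m/s² × 2400 m = 5.109×10^7 Pa = 0.5109 kbar
peridotite: 3180 kg/m³ × 9.81 m/s² × 45510 m = 1.420×10^9 Pa = 14.20 kbar
eclogite: 3360 kg/m³ × 9.81 m/s² × 416 m = 1.371×10^7 Pa = 0.1371 kbar
Total = 0.09104 + 0.5109 + 14.20 + 0.1371 = 14.936 kbar

15 kbar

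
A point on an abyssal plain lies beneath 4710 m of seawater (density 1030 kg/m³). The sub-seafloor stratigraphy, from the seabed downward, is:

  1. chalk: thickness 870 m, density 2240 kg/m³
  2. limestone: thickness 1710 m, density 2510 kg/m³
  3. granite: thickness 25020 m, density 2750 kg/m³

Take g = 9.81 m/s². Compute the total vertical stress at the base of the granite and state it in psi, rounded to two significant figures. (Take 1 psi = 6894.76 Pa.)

110000 psi

seawater: 1030 kg/m³ × 9.81 m/s² × 4710 m = 4.759×10^7 Pa = 6903 psi
chalk: 2240 kg/m³ × 9.81 m/s² × 870 m = 1.912×10^7 Pa = 2773 psi
limestone: 2510 kg/m³ × 9.81 m/s² × 1710 m = 4.211×10^7 Pa = 6107 psi
granite: 2750 kg/m³ × 9.81 m/s² × 25020 m = 6.750×10^8 Pa = 97897 psi
Total = 6903 + 2773 + 6107 + 97897 = 1.1368×10^5 psi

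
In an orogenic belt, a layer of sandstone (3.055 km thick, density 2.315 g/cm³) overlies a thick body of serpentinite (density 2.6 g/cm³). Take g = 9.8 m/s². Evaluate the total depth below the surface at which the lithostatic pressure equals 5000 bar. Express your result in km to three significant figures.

20.0 km

Pressure at base of upper layers: 2315×9.8×3055 = 6.931×10^7 Pa = 693.1 bar
Remaining pressure to be supplied by serpentinite: 5.000×10^8 − 6.931×10^7 = 4.307×10^8 Pa
Additional depth in serpentinite = 4.307×10^8 Pa / (2600 kg/m³ × 9.8 m/s²) = 16903 m
Total depth = 3055 m + 16903 m = 19958 m
= 19.958 km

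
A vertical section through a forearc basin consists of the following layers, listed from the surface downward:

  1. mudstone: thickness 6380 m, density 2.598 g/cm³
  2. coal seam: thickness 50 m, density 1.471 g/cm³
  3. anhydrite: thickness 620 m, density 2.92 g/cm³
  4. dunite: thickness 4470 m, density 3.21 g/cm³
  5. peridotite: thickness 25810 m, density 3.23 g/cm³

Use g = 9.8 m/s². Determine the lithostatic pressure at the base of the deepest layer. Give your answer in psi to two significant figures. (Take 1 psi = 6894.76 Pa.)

mudstone: 2598 kg/m³ × 9.8 m/s² × 6380 m = 1.624×10^8 Pa = 23560 psi
coal seam: 1471 kg/m³ × 9.8 m/s² × 50 m = 7.208×10^5 Pa = 104.5 psi
anhydrite: 2920 kg/m³ × 9.8 m/s² × 620 m = 1.774×10^7 Pa = 2573 psi
dunite: 3210 kg/m³ × 9.8 m/s² × 4470 m = 1.406×10^8 Pa = 20395 psi
peridotite: 3230 kg/m³ × 9.8 m/s² × 25810 m = 8.170×10^8 Pa = 1.185×10^5 psi
Total = 23560 + 104.5 + 2573 + 20395 + 1.185×10^5 = 1.6513×10^5 psi

170000 psi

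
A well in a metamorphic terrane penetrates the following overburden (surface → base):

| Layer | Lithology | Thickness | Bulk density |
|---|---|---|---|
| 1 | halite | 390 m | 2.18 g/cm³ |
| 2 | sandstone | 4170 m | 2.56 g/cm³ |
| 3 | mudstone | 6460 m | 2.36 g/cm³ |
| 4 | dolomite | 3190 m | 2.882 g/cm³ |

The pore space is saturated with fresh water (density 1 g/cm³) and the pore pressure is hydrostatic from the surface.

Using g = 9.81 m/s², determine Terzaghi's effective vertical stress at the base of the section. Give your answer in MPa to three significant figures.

213 MPa

Overburden (lithostatic) stress σ_v:
halite: 2180 kg/m³ × 9.81 m/s² × 390 m = 8.340×10^6 Pa = 8.340 MPa
sandstone: 2560 kg/m³ × 9.81 m/s² × 4170 m = 1.047×10^8 Pa = 104.7 MPa
mudstone: 2360 kg/m³ × 9.81 m/s² × 6460 m = 1.496×10^8 Pa = 149.6 MPa
dolomite: 2882 kg/m³ × 9.81 m/s² × 3190 m = 9.019×10^7 Pa = 90.19 MPa
Total = 8.340 + 104.7 + 149.6 + 90.19 = 352.81 MPa
Pore pressure P_p = 1000 kg/m³ × 9.81 m/s² × 14210 m = 1.394×10^8 Pa = 139.4 MPa
Effective stress σ' = σ_v − P_p = 352.8 − 139.4 = 213.41 MPa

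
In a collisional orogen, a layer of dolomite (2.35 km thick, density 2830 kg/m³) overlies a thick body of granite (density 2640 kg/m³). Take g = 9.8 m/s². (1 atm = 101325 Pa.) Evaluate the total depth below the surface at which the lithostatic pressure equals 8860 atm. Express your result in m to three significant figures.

Pressure at base of upper layers: 2830×9.8×2350 = 6.517×10^7 Pa = 643.2 atm
Remaining pressure to be supplied by granite: 8.977×10^8 − 6.517×10^7 = 8.326×10^8 Pa
Additional depth in granite = 8.326×10^8 Pa / (2640 kg/m³ × 9.8 m/s²) = 32180 m
Total depth = 2350 m + 32180 m = 34530 m

34500 m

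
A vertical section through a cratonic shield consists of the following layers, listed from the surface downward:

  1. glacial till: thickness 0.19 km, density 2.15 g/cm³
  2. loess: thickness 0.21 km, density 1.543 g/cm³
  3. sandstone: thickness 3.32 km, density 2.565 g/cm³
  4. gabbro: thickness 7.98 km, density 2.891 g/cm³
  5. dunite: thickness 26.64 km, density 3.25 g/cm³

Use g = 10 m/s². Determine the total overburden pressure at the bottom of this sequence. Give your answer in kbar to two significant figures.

glacial till: 2150 kg/m³ × 10 m/s² × 190 m = 4.085×10^6 Pa = 0.04085 kbar
loess: 1543 kg/m³ × 10 m/s² × 210 m = 3.240×10^6 Pa = 0.03240 kbar
sandstone: 2565 kg/m³ × 10 m/s² × 3320 m = 8.516×10^7 Pa = 0.8516 kbar
gabbro: 2891 kg/m³ × 10 m/s² × 7980 m = 2.307×10^8 Pa = 2.307 kbar
dunite: 3250 kg/m³ × 10 m/s² × 26640 m = 8.658×10^8 Pa = 8.658 kbar
Total = 0.04085 + 0.03240 + 0.8516 + 2.307 + 8.658 = 11.890 kbar

12 kbar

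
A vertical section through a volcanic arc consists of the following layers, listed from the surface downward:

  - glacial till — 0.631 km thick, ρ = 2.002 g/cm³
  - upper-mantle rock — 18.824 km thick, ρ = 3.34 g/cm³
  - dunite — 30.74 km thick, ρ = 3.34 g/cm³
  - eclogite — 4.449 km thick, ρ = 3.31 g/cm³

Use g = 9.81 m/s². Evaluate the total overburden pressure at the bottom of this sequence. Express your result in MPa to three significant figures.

glacial till: 2002 kg/m³ × 9.81 m/s² × 631 m = 1.239×10^7 Pa = 12.39 MPa
upper-mantle rock: 3340 kg/m³ × 9.81 m/s² × 18824 m = 6.168×10^8 Pa = 616.8 MPa
dunite: 3340 kg/m³ × 9.81 m/s² × 30740 m = 1.007×10^9 Pa = 1007 MPa
eclogite: 3310 kg/m³ × 9.81 m/s² × 4449 m = 1.445×10^8 Pa = 144.5 MPa
Total = 12.39 + 616.8 + 1007 + 144.5 = 1780.8 MPa

1780 MPa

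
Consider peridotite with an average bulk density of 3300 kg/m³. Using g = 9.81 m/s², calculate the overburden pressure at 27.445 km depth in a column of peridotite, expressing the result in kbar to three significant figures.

8.88 kbar

peridotite: 3300 kg/m³ × 9.81 m/s² × 27445 m = 8.885×10^8 Pa = 8.885 kbar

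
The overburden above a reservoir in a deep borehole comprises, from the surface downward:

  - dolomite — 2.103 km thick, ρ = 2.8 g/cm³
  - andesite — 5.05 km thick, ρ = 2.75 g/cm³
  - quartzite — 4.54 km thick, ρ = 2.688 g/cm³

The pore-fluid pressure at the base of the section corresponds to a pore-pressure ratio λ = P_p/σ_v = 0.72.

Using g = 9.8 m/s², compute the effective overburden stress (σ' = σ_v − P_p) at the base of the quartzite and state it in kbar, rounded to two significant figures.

0.88 kbar

Overburden (lithostatic) stress σ_v:
dolomite: 2800 kg/m³ × 9.8 m/s² × 2103 m = 5.771×10^7 Pa = 57.71 MPa
andesite: 2750 kg/m³ × 9.8 m/s² × 5050 m = 1.361×10^8 Pa = 136.1 MPa
quartzite: 2688 kg/m³ × 9.8 m/s² × 4540 m = 1.196×10^8 Pa = 119.6 MPa
Total = 57.71 + 136.1 + 119.6 = 313.40 MPa
Pore pressure P_p = λ·σ_v = 0.72 × 313.4 MPa = 225.6 MPa
Effective stress σ' = σ_v − P_p = 313.4 − 225.6 = 87.752 MPa = 0.87752 kbar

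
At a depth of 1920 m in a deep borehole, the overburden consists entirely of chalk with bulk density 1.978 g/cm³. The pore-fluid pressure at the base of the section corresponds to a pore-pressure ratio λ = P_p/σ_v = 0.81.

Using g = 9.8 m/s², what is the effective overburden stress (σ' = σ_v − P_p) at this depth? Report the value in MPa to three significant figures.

Overburden (lithostatic) stress σ_v:
chalk: 1978 kg/m³ × 9.8 m/s² × 1920 m = 3.722×10^7 Pa = 37.22 MPa
Pore pressure P_p = λ·σ_v = 0.81 × 37.22 MPa = 30.15 MPa
Effective stress σ' = σ_v − P_p = 37.22 − 30.15 = 7.0714 MPa

7.07 MPa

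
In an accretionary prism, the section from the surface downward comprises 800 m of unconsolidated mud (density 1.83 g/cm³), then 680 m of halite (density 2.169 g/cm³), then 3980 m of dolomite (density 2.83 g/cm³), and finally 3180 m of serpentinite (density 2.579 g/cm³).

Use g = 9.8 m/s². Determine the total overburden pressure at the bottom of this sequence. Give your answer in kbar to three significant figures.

unconsolidated mud: 1830 kg/m³ × 9.8 m/s² × 800 m = 1.435×10^7 Pa = 0.1435 kbar
halite: 2169 kg/m³ × 9.8 m/s² × 680 m = 1.445×10^7 Pa = 0.1445 kbar
dolomite: 2830 kg/m³ × 9.8 m/s² × 3980 m = 1.104×10^8 Pa = 1.104 kbar
serpentinite: 2579 kg/m³ × 9.8 m/s² × 3180 m = 8.037×10^7 Pa = 0.8037 kbar
Total = 0.1435 + 0.1445 + 1.104 + 0.8037 = 2.1955 kbar

2.20 kbar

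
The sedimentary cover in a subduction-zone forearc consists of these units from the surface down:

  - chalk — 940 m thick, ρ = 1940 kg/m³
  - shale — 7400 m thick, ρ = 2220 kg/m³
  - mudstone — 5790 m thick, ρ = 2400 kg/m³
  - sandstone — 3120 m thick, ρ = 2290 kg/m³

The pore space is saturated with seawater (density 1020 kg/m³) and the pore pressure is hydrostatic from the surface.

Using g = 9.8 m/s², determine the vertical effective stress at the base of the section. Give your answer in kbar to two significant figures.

2.1 kbar

Overburden (lithostatic) stress σ_v:
chalk: 1940 kg/m³ × 9.8 m/s² × 940 m = 1.787×10^7 Pa = 17.87 MPa
shale: 2220 kg/m³ × 9.8 m/s² × 7400 m = 1.610×10^8 Pa = 161.0 MPa
mudstone: 2400 kg/m³ × 9.8 m/s² × 5790 m = 1.362×10^8 Pa = 136.2 MPa
sandstone: 2290 kg/m³ × 9.8 m/s² × 3120 m = 7.002×10^7 Pa = 70.02 MPa
Total = 17.87 + 161.0 + 136.2 + 70.02 = 385.07 MPa
Pore pressure P_p = 1020 kg/m³ × 9.8 m/s² × 17250 m = 1.724×10^8 Pa = 172.4 MPa
Effective stress σ' = σ_v − P_p = 385.1 − 172.4 = 212.63 MPa = 2.1263 kbar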